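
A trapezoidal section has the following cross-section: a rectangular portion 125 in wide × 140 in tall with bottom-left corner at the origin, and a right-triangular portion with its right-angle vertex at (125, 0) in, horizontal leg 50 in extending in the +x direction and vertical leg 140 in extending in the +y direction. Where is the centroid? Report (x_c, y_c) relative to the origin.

Part | A | x̄ᵢ | ȳᵢ | A·x̄ᵢ | A·ȳᵢ
rectangular portion | 17500.00 | 62.50 | 70.00 | 1093750.00 | 1225000.00
triangular portion | 3500.00 | 141.67 | 46.67 | 495833.33 | 163333.33
Σ | 21000.00 |  |  | 1589583.33 | 1388333.33
x_c = 1589583.33 / 21000.00 = 75.69 in
y_c = 1388333.33 / 21000.00 = 66.11 in

x_c = 75.69 in, y_c = 66.11 in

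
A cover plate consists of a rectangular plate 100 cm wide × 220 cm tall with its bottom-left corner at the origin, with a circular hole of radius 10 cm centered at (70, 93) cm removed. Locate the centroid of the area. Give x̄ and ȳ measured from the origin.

plate: A = 100 × 220 = 22000.00, centroid at (50.00, 110.00).
hole: A = −π·10² = -314.16, centroid at (70.00, 93.00).
ΣA = 21685.84 cm², ΣAx̄ = 1078008.85 cm³, ΣAȳ = 2390783.19 cm³.
x̄ = 1078008.85/21685.84 = 49.71 cm; ȳ = 2390783.19/21685.84 = 110.25 cm.

x̄ = 49.71 cm, ȳ = 110.25 cm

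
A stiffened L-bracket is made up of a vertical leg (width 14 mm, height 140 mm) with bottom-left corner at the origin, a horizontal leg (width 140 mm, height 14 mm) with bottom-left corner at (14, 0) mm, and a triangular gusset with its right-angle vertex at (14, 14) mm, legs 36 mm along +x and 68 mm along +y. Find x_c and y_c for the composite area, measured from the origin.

x_c = 40.86 mm, y_c = 38.06 mm

Part | A | x̄ᵢ | ȳᵢ | A·x̄ᵢ | A·ȳᵢ
vertical leg | 1960.00 | 7.00 | 70.00 | 13720.00 | 137200.00
horizontal leg | 1960.00 | 84.00 | 7.00 | 164640.00 | 13720.00
gusset | 1224.00 | 26.00 | 36.67 | 31824.00 | 44880.00
Σ | 5144.00 |  |  | 210184.00 | 195800.00
x_c = 210184.00 / 5144.00 = 40.86 mm
y_c = 195800.00 / 5144.00 = 38.06 mm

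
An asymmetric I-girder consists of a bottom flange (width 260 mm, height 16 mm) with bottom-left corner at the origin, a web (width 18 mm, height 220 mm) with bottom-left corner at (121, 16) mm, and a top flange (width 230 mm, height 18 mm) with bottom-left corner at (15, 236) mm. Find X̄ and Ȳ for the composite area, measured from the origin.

X̄ = 130.00 mm, Ȳ = 126.15 mm

bottom flange: A = 260 × 16 = 4160.00, centroid at (130.00, 8.00).
web: A = 18 × 220 = 3960.00, centroid at (130.00, 126.00).
top flange: A = 230 × 18 = 4140.00, centroid at (130.00, 245.00).
ΣA = 12260.00 mm²
ΣAX̄ = (4160.00)(130.00) + (3960.00)(130.00) + (4140.00)(130.00) = 1593800.00 mm³
ΣAȲ = (4160.00)(8.00) + (3960.00)(126.00) + (4140.00)(245.00) = 1546540.00 mm³
X̄ = 1593800.00 / 12260.00 = 130.00 mm
Ȳ = 1546540.00 / 12260.00 = 126.15 mm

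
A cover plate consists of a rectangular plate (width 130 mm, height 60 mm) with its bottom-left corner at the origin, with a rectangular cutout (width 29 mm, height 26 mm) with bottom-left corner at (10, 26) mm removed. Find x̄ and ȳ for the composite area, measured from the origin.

Part | A | x̄ᵢ | ȳᵢ | A·x̄ᵢ | A·ȳᵢ
plate | 7800.00 | 65.00 | 30.00 | 507000.00 | 234000.00
hole | -754.00 | 24.50 | 39.00 | -18473.00 | -29406.00
Σ | 7046.00 |  |  | 488527.00 | 204594.00
x̄ = 488527.00 / 7046.00 = 69.33 mm
ȳ = 204594.00 / 7046.00 = 29.04 mm

x̄ = 69.33 mm, ȳ = 29.04 mm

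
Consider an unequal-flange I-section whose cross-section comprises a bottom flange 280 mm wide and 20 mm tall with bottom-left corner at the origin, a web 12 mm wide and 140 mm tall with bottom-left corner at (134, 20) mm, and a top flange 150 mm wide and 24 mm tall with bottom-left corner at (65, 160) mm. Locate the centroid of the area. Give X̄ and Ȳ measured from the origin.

X̄ = 140.00 mm, Ȳ = 75.96 mm

bottom flange: A = 280 × 20 = 5600.00, centroid at (140.00, 10.00).
web: A = 12 × 140 = 1680.00, centroid at (140.00, 90.00).
top flange: A = 150 × 24 = 3600.00, centroid at (140.00, 172.00).
ΣA = 10880.00 mm², ΣAX̄ = 1523200.00 mm³, ΣAȲ = 826400.00 mm³.
X̄ = 1523200.00/10880.00 = 140.00 mm; Ȳ = 826400.00/10880.00 = 75.96 mm.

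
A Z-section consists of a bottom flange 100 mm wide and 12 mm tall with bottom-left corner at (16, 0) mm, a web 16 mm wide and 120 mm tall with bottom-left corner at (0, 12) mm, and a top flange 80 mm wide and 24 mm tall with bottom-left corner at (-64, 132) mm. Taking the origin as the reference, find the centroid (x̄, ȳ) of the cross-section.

Part | A | x̄ᵢ | ȳᵢ | A·x̄ᵢ | A·ȳᵢ
bottom flange | 1200.00 | 66.00 | 6.00 | 79200.00 | 7200.00
web | 1920.00 | 8.00 | 72.00 | 15360.00 | 138240.00
top flange | 1920.00 | -24.00 | 144.00 | -46080.00 | 276480.00
Σ | 5040.00 |  |  | 48480.00 | 421920.00
x̄ = 48480.00 / 5040.00 = 9.62 mm
ȳ = 421920.00 / 5040.00 = 83.71 mm

x̄ = 9.62 mm, ȳ = 83.71 mm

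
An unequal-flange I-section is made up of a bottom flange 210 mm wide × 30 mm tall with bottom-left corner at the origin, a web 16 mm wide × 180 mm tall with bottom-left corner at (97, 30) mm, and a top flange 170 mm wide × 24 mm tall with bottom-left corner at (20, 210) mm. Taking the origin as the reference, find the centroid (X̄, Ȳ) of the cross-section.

X̄ = 105.00 mm, Ȳ = 101.50 mm

bottom flange: A = 210 × 30 = 6300.00, centroid at (105.00, 15.00).
web: A = 16 × 180 = 2880.00, centroid at (105.00, 120.00).
top flange: A = 170 × 24 = 4080.00, centroid at (105.00, 222.00).
ΣA = 13260.00 mm², ΣAX̄ = 1392300.00 mm³, ΣAȲ = 1345860.00 mm³.
X̄ = 1392300.00/13260.00 = 105.00 mm; Ȳ = 1345860.00/13260.00 = 101.50 mm.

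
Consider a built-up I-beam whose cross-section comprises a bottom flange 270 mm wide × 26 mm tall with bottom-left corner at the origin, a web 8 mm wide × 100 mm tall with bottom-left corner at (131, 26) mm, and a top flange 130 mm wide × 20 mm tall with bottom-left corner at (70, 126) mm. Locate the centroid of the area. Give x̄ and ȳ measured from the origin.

bottom flange: A = 270 × 26 = 7020.00, centroid at (135.00, 13.00).
web: A = 8 × 100 = 800.00, centroid at (135.00, 76.00).
top flange: A = 130 × 20 = 2600.00, centroid at (135.00, 136.00).
ΣA = 10420.00 mm², ΣAx̄ = 1406700.00 mm³, ΣAȳ = 505660.00 mm³.
x̄ = 1406700.00/10420.00 = 135.00 mm; ȳ = 505660.00/10420.00 = 48.53 mm.

x̄ = 135.00 mm, ȳ = 48.53 mm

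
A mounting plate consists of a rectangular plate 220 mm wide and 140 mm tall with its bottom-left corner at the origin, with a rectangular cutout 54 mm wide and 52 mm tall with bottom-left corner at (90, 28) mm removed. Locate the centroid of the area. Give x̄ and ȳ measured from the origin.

plate: A = 220 × 140 = 30800.00, centroid at (110.00, 70.00).
hole: A = −(54 × 52) = -2808.00, centroid at (117.00, 54.00).
ΣA = 27992.00 mm²
ΣAx̄ = (30800.00)(110.00) + (-2808.00)(117.00) = 3059464.00 mm³
ΣAȳ = (30800.00)(70.00) + (-2808.00)(54.00) = 2004368.00 mm³
x̄ = 3059464.00 / 27992.00 = 109.30 mm
ȳ = 2004368.00 / 27992.00 = 71.61 mm

x̄ = 109.30 mm, ȳ = 71.61 mm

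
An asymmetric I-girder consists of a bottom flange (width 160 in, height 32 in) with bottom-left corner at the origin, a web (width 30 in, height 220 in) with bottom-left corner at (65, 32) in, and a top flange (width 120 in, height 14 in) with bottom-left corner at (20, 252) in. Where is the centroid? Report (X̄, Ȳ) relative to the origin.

Part | A | x̄ᵢ | ȳᵢ | A·x̄ᵢ | A·ȳᵢ
bottom flange | 5120.00 | 80.00 | 16.00 | 409600.00 | 81920.00
web | 6600.00 | 80.00 | 142.00 | 528000.00 | 937200.00
top flange | 1680.00 | 80.00 | 259.00 | 134400.00 | 435120.00
Σ | 13400.00 |  |  | 1072000.00 | 1454240.00
X̄ = 1072000.00 / 13400.00 = 80.00 in
Ȳ = 1454240.00 / 13400.00 = 108.53 in

X̄ = 80.00 in, Ȳ = 108.53 in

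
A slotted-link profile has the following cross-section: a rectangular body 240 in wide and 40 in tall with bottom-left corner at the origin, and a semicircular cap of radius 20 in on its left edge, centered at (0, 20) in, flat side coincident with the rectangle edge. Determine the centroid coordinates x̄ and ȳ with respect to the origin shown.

rectangular body: A = 240 × 40 = 9600.00, centroid at (120.00, 20.00).
semicircular end: A = ½π·20² = 628.32, centroid at (-8.49, 20.00).
ΣA = 10228.32 in², ΣAx̄ = 1146666.67 in³, ΣAȳ = 204566.37 in³.
x̄ = 1146666.67/10228.32 = 112.11 in; ȳ = 204566.37/10228.32 = 20.00 in.

x̄ = 112.11 in, ȳ = 20.00 in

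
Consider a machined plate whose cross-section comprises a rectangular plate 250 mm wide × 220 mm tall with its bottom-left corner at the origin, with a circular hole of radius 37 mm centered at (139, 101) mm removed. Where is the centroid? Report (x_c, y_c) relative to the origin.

Part | A | x̄ᵢ | ȳᵢ | A·x̄ᵢ | A·ȳᵢ
plate | 55000.00 | 125.00 | 110.00 | 6875000.00 | 6050000.00
hole | -4300.84 | 139.00 | 101.00 | -597816.81 | -434384.87
Σ | 50699.16 |  |  | 6277183.19 | 5615615.13
x_c = 6277183.19 / 50699.16 = 123.81 mm
y_c = 5615615.13 / 50699.16 = 110.76 mm

x_c = 123.81 mm, y_c = 110.76 mm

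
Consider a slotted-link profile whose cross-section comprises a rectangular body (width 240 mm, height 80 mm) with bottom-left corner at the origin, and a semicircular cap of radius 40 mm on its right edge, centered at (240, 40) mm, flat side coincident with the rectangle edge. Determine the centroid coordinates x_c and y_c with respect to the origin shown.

x_c = 135.85 mm, y_c = 40.00 mm

rectangular body: A = 240 × 80 = 19200.00, centroid at (120.00, 40.00).
semicircular end: A = ½π·40² = 2513.27, centroid at (256.98, 40.00).
ΣA = 21713.27 mm², ΣAx_c = 2949852.46 mm³, ΣAy_c = 868530.96 mm³.
x_c = 2949852.46/21713.27 = 135.85 mm; y_c = 868530.96/21713.27 = 40.00 mm.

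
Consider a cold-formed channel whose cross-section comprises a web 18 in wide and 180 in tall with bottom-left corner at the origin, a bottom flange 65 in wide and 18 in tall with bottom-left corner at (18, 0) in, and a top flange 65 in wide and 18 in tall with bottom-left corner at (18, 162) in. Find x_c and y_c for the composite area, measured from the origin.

Part | A | x̄ᵢ | ȳᵢ | A·x̄ᵢ | A·ȳᵢ
web | 3240.00 | 9.00 | 90.00 | 29160.00 | 291600.00
bottom flange | 1170.00 | 50.50 | 9.00 | 59085.00 | 10530.00
top flange | 1170.00 | 50.50 | 171.00 | 59085.00 | 200070.00
Σ | 5580.00 |  |  | 147330.00 | 502200.00
x_c = 147330.00 / 5580.00 = 26.40 in
y_c = 502200.00 / 5580.00 = 90.00 in

x_c = 26.40 in, y_c = 90.00 in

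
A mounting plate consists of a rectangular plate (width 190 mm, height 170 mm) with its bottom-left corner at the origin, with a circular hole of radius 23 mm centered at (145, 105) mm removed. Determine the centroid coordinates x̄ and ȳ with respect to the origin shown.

x̄ = 92.29 mm, ȳ = 83.92 mm

Part | A | x̄ᵢ | ȳᵢ | A·x̄ᵢ | A·ȳᵢ
plate | 32300.00 | 95.00 | 85.00 | 3068500.00 | 2745500.00
hole | -1661.90 | 145.00 | 105.00 | -240975.86 | -174499.76
Σ | 30638.10 |  |  | 2827524.14 | 2571000.24
x̄ = 2827524.14 / 30638.10 = 92.29 mm
ȳ = 2571000.24 / 30638.10 = 83.92 mm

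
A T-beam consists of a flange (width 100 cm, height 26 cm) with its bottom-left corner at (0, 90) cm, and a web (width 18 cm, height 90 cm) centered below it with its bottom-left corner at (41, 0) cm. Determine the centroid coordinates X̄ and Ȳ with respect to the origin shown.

X̄ = 50.00 cm, Ȳ = 80.73 cm

Part | A | x̄ᵢ | ȳᵢ | A·x̄ᵢ | A·ȳᵢ
web | 1620.00 | 50.00 | 45.00 | 81000.00 | 72900.00
flange | 2600.00 | 50.00 | 103.00 | 130000.00 | 267800.00
Σ | 4220.00 |  |  | 211000.00 | 340700.00
X̄ = 211000.00 / 4220.00 = 50.00 cm
Ȳ = 340700.00 / 4220.00 = 80.73 cm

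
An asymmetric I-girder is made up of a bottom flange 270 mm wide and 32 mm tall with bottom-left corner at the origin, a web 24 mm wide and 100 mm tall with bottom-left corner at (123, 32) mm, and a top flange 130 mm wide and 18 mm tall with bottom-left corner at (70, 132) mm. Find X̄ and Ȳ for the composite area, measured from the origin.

X̄ = 135.00 mm, Ȳ = 49.70 mm

Part | A | x̄ᵢ | ȳᵢ | A·x̄ᵢ | A·ȳᵢ
bottom flange | 8640.00 | 135.00 | 16.00 | 1166400.00 | 138240.00
web | 2400.00 | 135.00 | 82.00 | 324000.00 | 196800.00
top flange | 2340.00 | 135.00 | 141.00 | 315900.00 | 329940.00
Σ | 13380.00 |  |  | 1806300.00 | 664980.00
X̄ = 1806300.00 / 13380.00 = 135.00 mm
Ȳ = 664980.00 / 13380.00 = 49.70 mm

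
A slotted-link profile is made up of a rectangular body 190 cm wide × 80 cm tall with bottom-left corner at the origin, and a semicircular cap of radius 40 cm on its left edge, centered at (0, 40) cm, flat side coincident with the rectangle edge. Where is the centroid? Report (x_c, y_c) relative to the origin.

Part | A | x̄ᵢ | ȳᵢ | A·x̄ᵢ | A·ȳᵢ
rectangular body | 15200.00 | 95.00 | 40.00 | 1444000.00 | 608000.00
semicircular end | 2513.27 | -16.98 | 40.00 | -42666.67 | 100530.96
Σ | 17713.27 |  |  | 1401333.33 | 708530.96
x_c = 1401333.33 / 17713.27 = 79.11 cm
y_c = 708530.96 / 17713.27 = 40.00 cm

x_c = 79.11 cm, y_c = 40.00 cm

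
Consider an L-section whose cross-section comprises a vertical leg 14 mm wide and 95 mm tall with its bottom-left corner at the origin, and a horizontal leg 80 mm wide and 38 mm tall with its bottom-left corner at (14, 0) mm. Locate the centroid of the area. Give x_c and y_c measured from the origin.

x_c = 39.70 mm, y_c = 27.67 mm

vertical leg: A = 14 × 95 = 1330.00, centroid at (7.00, 47.50).
horizontal leg: A = 80 × 38 = 3040.00, centroid at (54.00, 19.00).
ΣA = 4370.00 mm², ΣAx_c = 173470.00 mm³, ΣAy_c = 120935.00 mm³.
x_c = 173470.00/4370.00 = 39.70 mm; y_c = 120935.00/4370.00 = 27.67 mm.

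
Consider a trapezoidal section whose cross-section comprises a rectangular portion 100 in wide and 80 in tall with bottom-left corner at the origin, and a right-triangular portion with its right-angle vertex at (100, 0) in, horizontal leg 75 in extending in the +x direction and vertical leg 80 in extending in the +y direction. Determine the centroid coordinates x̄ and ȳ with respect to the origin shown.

x̄ = 70.45 in, ȳ = 36.36 in

rectangular portion: A = 100 × 80 = 8000.00, centroid at (50.00, 40.00).
triangular portion: A = ½·75·80 = 3000.00, centroid at (125.00, 26.67).
ΣA = 11000.00 in², ΣAx̄ = 775000.00 in³, ΣAȳ = 400000.00 in³.
x̄ = 775000.00/11000.00 = 70.45 in; ȳ = 400000.00/11000.00 = 36.36 in.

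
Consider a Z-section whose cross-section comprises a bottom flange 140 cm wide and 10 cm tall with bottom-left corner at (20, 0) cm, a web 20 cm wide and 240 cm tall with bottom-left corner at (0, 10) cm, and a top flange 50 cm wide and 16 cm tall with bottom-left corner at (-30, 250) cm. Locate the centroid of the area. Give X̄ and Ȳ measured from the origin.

X̄ = 24.29 cm, Ȳ = 119.63 cm

bottom flange: A = 140 × 10 = 1400.00, centroid at (90.00, 5.00).
web: A = 20 × 240 = 4800.00, centroid at (10.00, 130.00).
top flange: A = 50 × 16 = 800.00, centroid at (-5.00, 258.00).
ΣA = 7000.00 cm², ΣAX̄ = 170000.00 cm³, ΣAȲ = 837400.00 cm³.
X̄ = 170000.00/7000.00 = 24.29 cm; Ȳ = 837400.00/7000.00 = 119.63 cm.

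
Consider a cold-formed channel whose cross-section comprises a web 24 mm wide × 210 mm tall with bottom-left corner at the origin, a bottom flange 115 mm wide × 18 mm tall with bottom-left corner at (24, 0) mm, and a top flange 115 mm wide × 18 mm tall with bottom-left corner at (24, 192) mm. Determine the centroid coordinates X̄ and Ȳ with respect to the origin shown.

Part | A | x̄ᵢ | ȳᵢ | A·x̄ᵢ | A·ȳᵢ
web | 5040.00 | 12.00 | 105.00 | 60480.00 | 529200.00
bottom flange | 2070.00 | 81.50 | 9.00 | 168705.00 | 18630.00
top flange | 2070.00 | 81.50 | 201.00 | 168705.00 | 416070.00
Σ | 9180.00 |  |  | 397890.00 | 963900.00
X̄ = 397890.00 / 9180.00 = 43.34 mm
Ȳ = 963900.00 / 9180.00 = 105.00 mm

X̄ = 43.34 mm, Ȳ = 105.00 mm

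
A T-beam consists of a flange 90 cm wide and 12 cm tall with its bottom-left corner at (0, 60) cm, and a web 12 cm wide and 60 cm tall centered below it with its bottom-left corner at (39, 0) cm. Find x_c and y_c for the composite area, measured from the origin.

web: A = 12 × 60 = 720.00, centroid at (45.00, 30.00).
flange: A = 90 × 12 = 1080.00, centroid at (45.00, 66.00).
ΣA = 1800.00 cm²
ΣAx_c = (720.00)(45.00) + (1080.00)(45.00) = 81000.00 cm³
ΣAy_c = (720.00)(30.00) + (1080.00)(66.00) = 92880.00 cm³
x_c = 81000.00 / 1800.00 = 45.00 cm
y_c = 92880.00 / 1800.00 = 51.60 cm

x_c = 45.00 cm, y_c = 51.60 cm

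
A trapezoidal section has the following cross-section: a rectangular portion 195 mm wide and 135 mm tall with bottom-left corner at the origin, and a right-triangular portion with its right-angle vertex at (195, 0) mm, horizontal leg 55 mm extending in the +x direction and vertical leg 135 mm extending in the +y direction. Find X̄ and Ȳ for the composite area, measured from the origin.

rectangular portion: A = 195 × 135 = 26325.00, centroid at (97.50, 67.50).
triangular portion: A = ½·55·135 = 3712.50, centroid at (213.33, 45.00).
ΣA = 30037.50 mm², ΣAX̄ = 3358687.50 mm³, ΣAȲ = 1944000.00 mm³.
X̄ = 3358687.50/30037.50 = 111.82 mm; Ȳ = 1944000.00/30037.50 = 64.72 mm.

X̄ = 111.82 mm, Ȳ = 64.72 mm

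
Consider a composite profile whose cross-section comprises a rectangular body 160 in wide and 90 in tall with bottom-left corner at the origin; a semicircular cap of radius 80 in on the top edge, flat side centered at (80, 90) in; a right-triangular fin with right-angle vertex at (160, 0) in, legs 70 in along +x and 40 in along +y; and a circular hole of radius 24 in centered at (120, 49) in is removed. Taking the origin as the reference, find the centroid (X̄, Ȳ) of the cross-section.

X̄ = 83.01 in, Ȳ = 75.87 in

rectangular body: A = 160 × 90 = 14400.00, centroid at (80.00, 45.00).
semicircular top: A = ½π·80² = 10053.10, centroid at (80.00, 123.95).
triangular fin: A = ½·70·40 = 1400.00, centroid at (183.33, 13.33).
hole: A = −π·24² = -1809.56, centroid at (120.00, 49.00).
ΣA = 24043.54 in², ΣAX̄ = 1995767.50 in³, ΣAȲ = 1824110.37 in³.
X̄ = 1995767.50/24043.54 = 83.01 in; Ȳ = 1824110.37/24043.54 = 75.87 in.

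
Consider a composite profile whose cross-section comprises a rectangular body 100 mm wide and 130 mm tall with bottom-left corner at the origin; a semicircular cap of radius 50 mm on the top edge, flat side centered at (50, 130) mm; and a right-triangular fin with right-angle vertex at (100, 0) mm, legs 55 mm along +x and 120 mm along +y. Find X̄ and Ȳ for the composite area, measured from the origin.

X̄ = 61.15 mm, Ȳ = 77.66 mm

rectangular body: A = 100 × 130 = 13000.00, centroid at (50.00, 65.00).
semicircular top: A = ½π·50² = 3926.99, centroid at (50.00, 151.22).
triangular fin: A = ½·55·120 = 3300.00, centroid at (118.33, 40.00).
ΣA = 20226.99 mm²
ΣAX̄ = (13000.00)(50.00) + (3926.99)(50.00) + (3300.00)(118.33) = 1236849.54 mm³
ΣAȲ = (13000.00)(65.00) + (3926.99)(151.22) + (3300.00)(40.00) = 1570842.14 mm³
X̄ = 1236849.54 / 20226.99 = 61.15 mm
Ȳ = 1570842.14 / 20226.99 = 77.66 mm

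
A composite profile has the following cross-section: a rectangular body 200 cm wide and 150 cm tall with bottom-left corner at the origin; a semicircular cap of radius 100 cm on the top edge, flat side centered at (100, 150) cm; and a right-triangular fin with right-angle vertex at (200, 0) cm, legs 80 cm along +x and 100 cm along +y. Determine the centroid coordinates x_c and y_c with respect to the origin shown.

Part | A | x̄ᵢ | ȳᵢ | A·x̄ᵢ | A·ȳᵢ
rectangular body | 30000.00 | 100.00 | 75.00 | 3000000.00 | 2250000.00
semicircular top | 15707.96 | 100.00 | 192.44 | 1570796.33 | 3022861.16
triangular fin | 4000.00 | 226.67 | 33.33 | 906666.67 | 133333.33
Σ | 49707.96 |  |  | 5477462.99 | 5406194.49
x_c = 5477462.99 / 49707.96 = 110.19 cm
y_c = 5406194.49 / 49707.96 = 108.76 cm

x_c = 110.19 cm, y_c = 108.76 cm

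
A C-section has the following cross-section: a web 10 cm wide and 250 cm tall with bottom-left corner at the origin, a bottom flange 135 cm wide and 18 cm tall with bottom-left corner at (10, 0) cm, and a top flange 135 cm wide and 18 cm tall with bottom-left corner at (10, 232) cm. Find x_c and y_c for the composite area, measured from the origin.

x_c = 52.87 cm, y_c = 125.00 cm

Part | A | x̄ᵢ | ȳᵢ | A·x̄ᵢ | A·ȳᵢ
web | 2500.00 | 5.00 | 125.00 | 12500.00 | 312500.00
bottom flange | 2430.00 | 77.50 | 9.00 | 188325.00 | 21870.00
top flange | 2430.00 | 77.50 | 241.00 | 188325.00 | 585630.00
Σ | 7360.00 |  |  | 389150.00 | 920000.00
x_c = 389150.00 / 7360.00 = 52.87 cm
y_c = 920000.00 / 7360.00 = 125.00 cm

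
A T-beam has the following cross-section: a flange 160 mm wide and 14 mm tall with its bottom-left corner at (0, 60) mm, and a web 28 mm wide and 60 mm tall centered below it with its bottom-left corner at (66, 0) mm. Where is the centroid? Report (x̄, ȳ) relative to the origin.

web: A = 28 × 60 = 1680.00, centroid at (80.00, 30.00).
flange: A = 160 × 14 = 2240.00, centroid at (80.00, 67.00).
ΣA = 3920.00 mm²
ΣAx̄ = (1680.00)(80.00) + (2240.00)(80.00) = 313600.00 mm³
ΣAȳ = (1680.00)(30.00) + (2240.00)(67.00) = 200480.00 mm³
x̄ = 313600.00 / 3920.00 = 80.00 mm
ȳ = 200480.00 / 3920.00 = 51.14 mm

x̄ = 80.00 mm, ȳ = 51.14 mm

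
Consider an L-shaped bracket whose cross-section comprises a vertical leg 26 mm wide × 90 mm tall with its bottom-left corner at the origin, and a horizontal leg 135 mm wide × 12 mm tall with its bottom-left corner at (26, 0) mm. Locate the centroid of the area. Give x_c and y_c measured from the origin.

vertical leg: A = 26 × 90 = 2340.00, centroid at (13.00, 45.00).
horizontal leg: A = 135 × 12 = 1620.00, centroid at (93.50, 6.00).
ΣA = 3960.00 mm², ΣAx_c = 181890.00 mm³, ΣAy_c = 115020.00 mm³.
x_c = 181890.00/3960.00 = 45.93 mm; y_c = 115020.00/3960.00 = 29.05 mm.

x_c = 45.93 mm, y_c = 29.05 mm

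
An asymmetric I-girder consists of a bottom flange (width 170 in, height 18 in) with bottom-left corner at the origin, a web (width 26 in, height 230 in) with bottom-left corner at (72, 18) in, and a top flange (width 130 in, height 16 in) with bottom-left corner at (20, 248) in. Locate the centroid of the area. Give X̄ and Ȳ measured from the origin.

X̄ = 85.00 in, Ȳ = 121.88 in

bottom flange: A = 170 × 18 = 3060.00, centroid at (85.00, 9.00).
web: A = 26 × 230 = 5980.00, centroid at (85.00, 133.00).
top flange: A = 130 × 16 = 2080.00, centroid at (85.00, 256.00).
ΣA = 11120.00 in²
ΣAX̄ = (3060.00)(85.00) + (5980.00)(85.00) + (2080.00)(85.00) = 945200.00 in³
ΣAȲ = (3060.00)(9.00) + (5980.00)(133.00) + (2080.00)(256.00) = 1355360.00 in³
X̄ = 945200.00 / 11120.00 = 85.00 in
Ȳ = 1355360.00 / 11120.00 = 121.88 in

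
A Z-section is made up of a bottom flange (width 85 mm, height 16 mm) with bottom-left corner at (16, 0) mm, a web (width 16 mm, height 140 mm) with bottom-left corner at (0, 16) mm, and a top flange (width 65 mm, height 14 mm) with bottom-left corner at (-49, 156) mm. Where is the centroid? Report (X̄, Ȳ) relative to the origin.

bottom flange: A = 85 × 16 = 1360.00, centroid at (58.50, 8.00).
web: A = 16 × 140 = 2240.00, centroid at (8.00, 86.00).
top flange: A = 65 × 14 = 910.00, centroid at (-16.50, 163.00).
ΣA = 4510.00 mm², ΣAX̄ = 82465.00 mm³, ΣAȲ = 351850.00 mm³.
X̄ = 82465.00/4510.00 = 18.28 mm; Ȳ = 351850.00/4510.00 = 78.02 mm.

X̄ = 18.28 mm, Ȳ = 78.02 mm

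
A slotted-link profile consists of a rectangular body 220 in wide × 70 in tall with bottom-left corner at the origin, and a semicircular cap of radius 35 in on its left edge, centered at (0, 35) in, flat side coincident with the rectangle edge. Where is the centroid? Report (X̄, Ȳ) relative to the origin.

rectangular body: A = 220 × 70 = 15400.00, centroid at (110.00, 35.00).
semicircular end: A = ½π·35² = 1924.23, centroid at (-14.85, 35.00).
ΣA = 17324.23 in²
ΣAX̄ = (15400.00)(110.00) + (1924.23)(-14.85) = 1665416.67 in³
ΣAȲ = (15400.00)(35.00) + (1924.23)(35.00) = 606347.89 in³
X̄ = 1665416.67 / 17324.23 = 96.13 in
Ȳ = 606347.89 / 17324.23 = 35.00 in

X̄ = 96.13 in, Ȳ = 35.00 in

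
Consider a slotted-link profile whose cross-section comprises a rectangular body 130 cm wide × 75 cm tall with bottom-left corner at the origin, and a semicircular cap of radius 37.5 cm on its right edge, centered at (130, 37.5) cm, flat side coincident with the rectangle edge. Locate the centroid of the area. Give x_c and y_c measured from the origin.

x_c = 79.95 cm, y_c = 37.50 cm

rectangular body: A = 130 × 75 = 9750.00, centroid at (65.00, 37.50).
semicircular end: A = ½π·37.5² = 2208.93, centroid at (145.92, 37.50).
ΣA = 11958.93 cm²
ΣAx_c = (9750.00)(65.00) + (2208.93)(145.92) = 956067.45 cm³
ΣAy_c = (9750.00)(37.50) + (2208.93)(37.50) = 448459.96 cm³
x_c = 956067.45 / 11958.93 = 79.95 cm
y_c = 448459.96 / 11958.93 = 37.50 cm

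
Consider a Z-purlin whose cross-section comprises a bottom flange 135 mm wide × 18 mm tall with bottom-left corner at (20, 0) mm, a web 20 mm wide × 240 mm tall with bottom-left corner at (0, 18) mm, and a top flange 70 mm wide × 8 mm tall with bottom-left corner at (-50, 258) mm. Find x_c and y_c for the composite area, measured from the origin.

Part | A | x̄ᵢ | ȳᵢ | A·x̄ᵢ | A·ȳᵢ
bottom flange | 2430.00 | 87.50 | 9.00 | 212625.00 | 21870.00
web | 4800.00 | 10.00 | 138.00 | 48000.00 | 662400.00
top flange | 560.00 | -15.00 | 262.00 | -8400.00 | 146720.00
Σ | 7790.00 |  |  | 252225.00 | 830990.00
x_c = 252225.00 / 7790.00 = 32.38 mm
y_c = 830990.00 / 7790.00 = 106.67 mm

x_c = 32.38 mm, y_c = 106.67 mm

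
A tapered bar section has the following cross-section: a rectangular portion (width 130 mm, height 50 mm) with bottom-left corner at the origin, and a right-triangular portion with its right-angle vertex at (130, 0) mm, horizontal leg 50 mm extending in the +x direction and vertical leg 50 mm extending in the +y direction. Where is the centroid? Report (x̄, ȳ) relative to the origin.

rectangular portion: A = 130 × 50 = 6500.00, centroid at (65.00, 25.00).
triangular portion: A = ½·50·50 = 1250.00, centroid at (146.67, 16.67).
ΣA = 7750.00 mm², ΣAx̄ = 605833.33 mm³, ΣAȳ = 183333.33 mm³.
x̄ = 605833.33/7750.00 = 78.17 mm; ȳ = 183333.33/7750.00 = 23.66 mm.

x̄ = 78.17 mm, ȳ = 23.66 mm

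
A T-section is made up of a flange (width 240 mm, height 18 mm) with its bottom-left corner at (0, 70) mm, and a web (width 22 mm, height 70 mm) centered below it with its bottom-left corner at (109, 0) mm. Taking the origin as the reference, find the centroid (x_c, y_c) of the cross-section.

web: A = 22 × 70 = 1540.00, centroid at (120.00, 35.00).
flange: A = 240 × 18 = 4320.00, centroid at (120.00, 79.00).
ΣA = 5860.00 mm², ΣAx_c = 703200.00 mm³, ΣAy_c = 395180.00 mm³.
x_c = 703200.00/5860.00 = 120.00 mm; y_c = 395180.00/5860.00 = 67.44 mm.

x_c = 120.00 mm, y_c = 67.44 mm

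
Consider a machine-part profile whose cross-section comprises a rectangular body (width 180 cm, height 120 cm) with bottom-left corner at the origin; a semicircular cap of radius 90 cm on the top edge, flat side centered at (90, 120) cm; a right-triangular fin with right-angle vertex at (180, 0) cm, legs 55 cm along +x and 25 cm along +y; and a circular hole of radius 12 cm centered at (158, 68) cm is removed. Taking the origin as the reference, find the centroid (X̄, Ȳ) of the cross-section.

rectangular body: A = 180 × 120 = 21600.00, centroid at (90.00, 60.00).
semicircular top: A = ½π·90² = 12723.45, centroid at (90.00, 158.20).
triangular fin: A = ½·55·25 = 687.50, centroid at (198.33, 8.33).
hole: A = −π·12² = -452.39, centroid at (158.00, 68.00).
ΣA = 34558.56 cm²
ΣAX̄ = (21600.00)(90.00) + (12723.45)(90.00) + (687.50)(198.33) + (-452.39)(158.00) = 3153987.17 cm³
ΣAȲ = (21600.00)(60.00) + (12723.45)(158.20) + (687.50)(8.33) + (-452.39)(68.00) = 3283780.72 cm³
X̄ = 3153987.17 / 34558.56 = 91.27 cm
Ȳ = 3283780.72 / 34558.56 = 95.02 cm

X̄ = 91.27 cm, Ȳ = 95.02 cm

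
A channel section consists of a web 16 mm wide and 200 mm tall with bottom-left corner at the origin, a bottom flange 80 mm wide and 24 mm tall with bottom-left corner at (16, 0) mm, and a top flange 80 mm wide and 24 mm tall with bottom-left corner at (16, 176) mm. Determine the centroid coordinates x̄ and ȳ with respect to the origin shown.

x̄ = 34.18 mm, ȳ = 100.00 mm

Part | A | x̄ᵢ | ȳᵢ | A·x̄ᵢ | A·ȳᵢ
web | 3200.00 | 8.00 | 100.00 | 25600.00 | 320000.00
bottom flange | 1920.00 | 56.00 | 12.00 | 107520.00 | 23040.00
top flange | 1920.00 | 56.00 | 188.00 | 107520.00 | 360960.00
Σ | 7040.00 |  |  | 240640.00 | 704000.00
x̄ = 240640.00 / 7040.00 = 34.18 mm
ȳ = 704000.00 / 7040.00 = 100.00 mm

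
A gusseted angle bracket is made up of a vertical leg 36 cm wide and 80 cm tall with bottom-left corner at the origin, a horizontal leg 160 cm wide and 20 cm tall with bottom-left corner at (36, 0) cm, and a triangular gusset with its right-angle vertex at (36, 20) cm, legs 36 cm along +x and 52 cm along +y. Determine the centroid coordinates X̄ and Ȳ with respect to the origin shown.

vertical leg: A = 36 × 80 = 2880.00, centroid at (18.00, 40.00).
horizontal leg: A = 160 × 20 = 3200.00, centroid at (116.00, 10.00).
gusset: A = ½·36·52 = 936.00, centroid at (48.00, 37.33).
ΣA = 7016.00 cm², ΣAX̄ = 467968.00 cm³, ΣAȲ = 182144.00 cm³.
X̄ = 467968.00/7016.00 = 66.70 cm; Ȳ = 182144.00/7016.00 = 25.96 cm.

X̄ = 66.70 cm, Ȳ = 25.96 cm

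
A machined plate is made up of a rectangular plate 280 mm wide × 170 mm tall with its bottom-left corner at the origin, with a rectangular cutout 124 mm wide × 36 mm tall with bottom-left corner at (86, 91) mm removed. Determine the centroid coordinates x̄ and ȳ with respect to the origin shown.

Part | A | x̄ᵢ | ȳᵢ | A·x̄ᵢ | A·ȳᵢ
plate | 47600.00 | 140.00 | 85.00 | 6664000.00 | 4046000.00
hole | -4464.00 | 148.00 | 109.00 | -660672.00 | -486576.00
Σ | 43136.00 |  |  | 6003328.00 | 3559424.00
x̄ = 6003328.00 / 43136.00 = 139.17 mm
ȳ = 3559424.00 / 43136.00 = 82.52 mm

x̄ = 139.17 mm, ȳ = 82.52 mm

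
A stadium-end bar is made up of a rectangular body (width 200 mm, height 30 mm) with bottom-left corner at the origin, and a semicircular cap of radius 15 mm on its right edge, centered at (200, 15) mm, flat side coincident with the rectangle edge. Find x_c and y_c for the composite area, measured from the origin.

x_c = 105.92 mm, y_c = 15.00 mm

Part | A | x̄ᵢ | ȳᵢ | A·x̄ᵢ | A·ȳᵢ
rectangular body | 6000.00 | 100.00 | 15.00 | 600000.00 | 90000.00
semicircular end | 353.43 | 206.37 | 15.00 | 72935.83 | 5301.44
Σ | 6353.43 |  |  | 672935.83 | 95301.44
x_c = 672935.83 / 6353.43 = 105.92 mm
y_c = 95301.44 / 6353.43 = 15.00 mm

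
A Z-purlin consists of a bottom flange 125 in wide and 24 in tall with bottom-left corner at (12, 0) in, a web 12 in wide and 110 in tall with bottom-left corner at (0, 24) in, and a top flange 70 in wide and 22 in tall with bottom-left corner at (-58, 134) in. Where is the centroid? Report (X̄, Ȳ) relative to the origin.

Part | A | x̄ᵢ | ȳᵢ | A·x̄ᵢ | A·ȳᵢ
bottom flange | 3000.00 | 74.50 | 12.00 | 223500.00 | 36000.00
web | 1320.00 | 6.00 | 79.00 | 7920.00 | 104280.00
top flange | 1540.00 | -23.00 | 145.00 | -35420.00 | 223300.00
Σ | 5860.00 |  |  | 196000.00 | 363580.00
X̄ = 196000.00 / 5860.00 = 33.45 in
Ȳ = 363580.00 / 5860.00 = 62.04 in

X̄ = 33.45 in, Ȳ = 62.04 in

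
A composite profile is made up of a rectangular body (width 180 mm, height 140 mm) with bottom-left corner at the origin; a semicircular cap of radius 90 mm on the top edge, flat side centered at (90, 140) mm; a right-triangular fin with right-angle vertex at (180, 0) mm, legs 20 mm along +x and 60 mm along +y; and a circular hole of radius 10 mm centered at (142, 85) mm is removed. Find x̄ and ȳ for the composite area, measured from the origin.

x̄ = 91.09 mm, ȳ = 105.12 mm

rectangular body: A = 180 × 140 = 25200.00, centroid at (90.00, 70.00).
semicircular top: A = ½π·90² = 12723.45, centroid at (90.00, 178.20).
triangular fin: A = ½·20·60 = 600.00, centroid at (186.67, 20.00).
hole: A = −π·10² = -314.16, centroid at (142.00, 85.00).
ΣA = 38209.29 mm²
ΣAx̄ = (25200.00)(90.00) + (12723.45)(90.00) + (600.00)(186.67) + (-314.16)(142.00) = 3480499.91 mm³
ΣAȳ = (25200.00)(70.00) + (12723.45)(178.20) + (600.00)(20.00) + (-314.16)(85.00) = 4016579.50 mm³
x̄ = 3480499.91 / 38209.29 = 91.09 mm
ȳ = 4016579.50 / 38209.29 = 105.12 mm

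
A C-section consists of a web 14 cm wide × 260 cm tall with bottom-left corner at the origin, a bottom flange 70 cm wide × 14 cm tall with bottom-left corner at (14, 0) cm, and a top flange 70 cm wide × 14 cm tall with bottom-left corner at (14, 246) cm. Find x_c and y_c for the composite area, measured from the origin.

web: A = 14 × 260 = 3640.00, centroid at (7.00, 130.00).
bottom flange: A = 70 × 14 = 980.00, centroid at (49.00, 7.00).
top flange: A = 70 × 14 = 980.00, centroid at (49.00, 253.00).
ΣA = 5600.00 cm², ΣAx_c = 121520.00 cm³, ΣAy_c = 728000.00 cm³.
x_c = 121520.00/5600.00 = 21.70 cm; y_c = 728000.00/5600.00 = 130.00 cm.

x_c = 21.70 cm, y_c = 130.00 cm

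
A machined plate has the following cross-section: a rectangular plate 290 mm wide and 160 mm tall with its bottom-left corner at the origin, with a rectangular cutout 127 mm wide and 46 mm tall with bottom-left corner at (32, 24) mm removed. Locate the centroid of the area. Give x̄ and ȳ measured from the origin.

x̄ = 152.13 mm, ȳ = 84.75 mm

plate: A = 290 × 160 = 46400.00, centroid at (145.00, 80.00).
hole: A = −(127 × 46) = -5842.00, centroid at (95.50, 47.00).
ΣA = 40558.00 mm²
ΣAx̄ = (46400.00)(145.00) + (-5842.00)(95.50) = 6170089.00 mm³
ΣAȳ = (46400.00)(80.00) + (-5842.00)(47.00) = 3437426.00 mm³
x̄ = 6170089.00 / 40558.00 = 152.13 mm
ȳ = 3437426.00 / 40558.00 = 84.75 mm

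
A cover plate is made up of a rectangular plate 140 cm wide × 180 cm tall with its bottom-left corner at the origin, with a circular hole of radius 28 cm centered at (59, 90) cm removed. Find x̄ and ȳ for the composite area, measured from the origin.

plate: A = 140 × 180 = 25200.00, centroid at (70.00, 90.00).
hole: A = −π·28² = -2463.01, centroid at (59.00, 90.00).
ΣA = 22736.99 cm²
ΣAx̄ = (25200.00)(70.00) + (-2463.01)(59.00) = 1618682.49 cm³
ΣAȳ = (25200.00)(90.00) + (-2463.01)(90.00) = 2046329.22 cm³
x̄ = 1618682.49 / 22736.99 = 71.19 cm
ȳ = 2046329.22 / 22736.99 = 90.00 cm

x̄ = 71.19 cm, ȳ = 90.00 cm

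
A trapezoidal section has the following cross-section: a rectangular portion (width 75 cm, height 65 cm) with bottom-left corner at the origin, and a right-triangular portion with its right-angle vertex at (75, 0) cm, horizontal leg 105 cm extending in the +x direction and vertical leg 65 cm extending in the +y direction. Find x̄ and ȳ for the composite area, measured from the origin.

rectangular portion: A = 75 × 65 = 4875.00, centroid at (37.50, 32.50).
triangular portion: A = ½·105·65 = 3412.50, centroid at (110.00, 21.67).
ΣA = 8287.50 cm², ΣAx̄ = 558187.50 cm³, ΣAȳ = 232375.00 cm³.
x̄ = 558187.50/8287.50 = 67.35 cm; ȳ = 232375.00/8287.50 = 28.04 cm.

x̄ = 67.35 cm, ȳ = 28.04 cm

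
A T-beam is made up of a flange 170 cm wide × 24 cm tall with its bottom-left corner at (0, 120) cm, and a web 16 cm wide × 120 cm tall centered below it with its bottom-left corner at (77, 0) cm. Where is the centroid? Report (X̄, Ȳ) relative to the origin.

X̄ = 85.00 cm, Ȳ = 108.96 cm

web: A = 16 × 120 = 1920.00, centroid at (85.00, 60.00).
flange: A = 170 × 24 = 4080.00, centroid at (85.00, 132.00).
ΣA = 6000.00 cm²
ΣAX̄ = (1920.00)(85.00) + (4080.00)(85.00) = 510000.00 cm³
ΣAȲ = (1920.00)(60.00) + (4080.00)(132.00) = 653760.00 cm³
X̄ = 510000.00 / 6000.00 = 85.00 cm
Ȳ = 653760.00 / 6000.00 = 108.96 cm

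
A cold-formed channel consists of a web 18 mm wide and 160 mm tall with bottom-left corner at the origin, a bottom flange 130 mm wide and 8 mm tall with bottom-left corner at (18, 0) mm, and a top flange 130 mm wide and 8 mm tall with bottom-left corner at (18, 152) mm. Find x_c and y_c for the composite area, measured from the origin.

Part | A | x̄ᵢ | ȳᵢ | A·x̄ᵢ | A·ȳᵢ
web | 2880.00 | 9.00 | 80.00 | 25920.00 | 230400.00
bottom flange | 1040.00 | 83.00 | 4.00 | 86320.00 | 4160.00
top flange | 1040.00 | 83.00 | 156.00 | 86320.00 | 162240.00
Σ | 4960.00 |  |  | 198560.00 | 396800.00
x_c = 198560.00 / 4960.00 = 40.03 mm
y_c = 396800.00 / 4960.00 = 80.00 mm

x_c = 40.03 mm, y_c = 80.00 mm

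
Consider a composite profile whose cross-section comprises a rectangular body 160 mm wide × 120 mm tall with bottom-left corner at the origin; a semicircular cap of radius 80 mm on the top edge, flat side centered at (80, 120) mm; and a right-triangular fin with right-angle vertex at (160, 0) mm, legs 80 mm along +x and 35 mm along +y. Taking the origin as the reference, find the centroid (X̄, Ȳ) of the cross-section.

rectangular body: A = 160 × 120 = 19200.00, centroid at (80.00, 60.00).
semicircular top: A = ½π·80² = 10053.10, centroid at (80.00, 153.95).
triangular fin: A = ½·80·35 = 1400.00, centroid at (186.67, 11.67).
ΣA = 30653.10 mm²
ΣAX̄ = (19200.00)(80.00) + (10053.10)(80.00) + (1400.00)(186.67) = 2601581.05 mm³
ΣAȲ = (19200.00)(60.00) + (10053.10)(153.95) + (1400.00)(11.67) = 2716038.25 mm³
X̄ = 2601581.05 / 30653.10 = 84.87 mm
Ȳ = 2716038.25 / 30653.10 = 88.61 mm

X̄ = 84.87 mm, Ȳ = 88.61 mm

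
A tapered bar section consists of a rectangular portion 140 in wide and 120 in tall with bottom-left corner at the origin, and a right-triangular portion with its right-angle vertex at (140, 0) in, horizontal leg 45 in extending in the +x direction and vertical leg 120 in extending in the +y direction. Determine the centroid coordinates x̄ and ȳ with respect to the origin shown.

rectangular portion: A = 140 × 120 = 16800.00, centroid at (70.00, 60.00).
triangular portion: A = ½·45·120 = 2700.00, centroid at (155.00, 40.00).
ΣA = 19500.00 in², ΣAx̄ = 1594500.00 in³, ΣAȳ = 1116000.00 in³.
x̄ = 1594500.00/19500.00 = 81.77 in; ȳ = 1116000.00/19500.00 = 57.23 in.

x̄ = 81.77 in, ȳ = 57.23 in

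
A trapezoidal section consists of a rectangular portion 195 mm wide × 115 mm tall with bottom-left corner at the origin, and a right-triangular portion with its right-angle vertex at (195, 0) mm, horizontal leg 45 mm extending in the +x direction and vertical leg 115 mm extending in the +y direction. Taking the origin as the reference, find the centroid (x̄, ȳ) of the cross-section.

x̄ = 109.14 mm, ȳ = 55.52 mm

rectangular portion: A = 195 × 115 = 22425.00, centroid at (97.50, 57.50).
triangular portion: A = ½·45·115 = 2587.50, centroid at (210.00, 38.33).
ΣA = 25012.50 mm², ΣAx̄ = 2729812.50 mm³, ΣAȳ = 1388625.00 mm³.
x̄ = 2729812.50/25012.50 = 109.14 mm; ȳ = 1388625.00/25012.50 = 55.52 mm.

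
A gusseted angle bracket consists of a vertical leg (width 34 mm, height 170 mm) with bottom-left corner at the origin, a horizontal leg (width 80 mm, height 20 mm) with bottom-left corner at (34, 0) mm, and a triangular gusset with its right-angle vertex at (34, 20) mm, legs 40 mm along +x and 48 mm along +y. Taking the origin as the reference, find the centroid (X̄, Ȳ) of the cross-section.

X̄ = 31.43 mm, Ȳ = 64.97 mm

Part | A | x̄ᵢ | ȳᵢ | A·x̄ᵢ | A·ȳᵢ
vertical leg | 5780.00 | 17.00 | 85.00 | 98260.00 | 491300.00
horizontal leg | 1600.00 | 74.00 | 10.00 | 118400.00 | 16000.00
gusset | 960.00 | 47.33 | 36.00 | 45440.00 | 34560.00
Σ | 8340.00 |  |  | 262100.00 | 541860.00
X̄ = 262100.00 / 8340.00 = 31.43 mm
Ȳ = 541860.00 / 8340.00 = 64.97 mm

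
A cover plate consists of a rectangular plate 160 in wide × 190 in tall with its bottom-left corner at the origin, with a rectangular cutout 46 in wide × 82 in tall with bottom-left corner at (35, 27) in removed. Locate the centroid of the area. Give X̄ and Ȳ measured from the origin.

X̄ = 83.12 in, Ȳ = 98.82 in

plate: A = 160 × 190 = 30400.00, centroid at (80.00, 95.00).
hole: A = −(46 × 82) = -3772.00, centroid at (58.00, 68.00).
ΣA = 26628.00 in²
ΣAX̄ = (30400.00)(80.00) + (-3772.00)(58.00) = 2213224.00 in³
ΣAȲ = (30400.00)(95.00) + (-3772.00)(68.00) = 2631504.00 in³
X̄ = 2213224.00 / 26628.00 = 83.12 in
Ȳ = 2631504.00 / 26628.00 = 98.82 in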